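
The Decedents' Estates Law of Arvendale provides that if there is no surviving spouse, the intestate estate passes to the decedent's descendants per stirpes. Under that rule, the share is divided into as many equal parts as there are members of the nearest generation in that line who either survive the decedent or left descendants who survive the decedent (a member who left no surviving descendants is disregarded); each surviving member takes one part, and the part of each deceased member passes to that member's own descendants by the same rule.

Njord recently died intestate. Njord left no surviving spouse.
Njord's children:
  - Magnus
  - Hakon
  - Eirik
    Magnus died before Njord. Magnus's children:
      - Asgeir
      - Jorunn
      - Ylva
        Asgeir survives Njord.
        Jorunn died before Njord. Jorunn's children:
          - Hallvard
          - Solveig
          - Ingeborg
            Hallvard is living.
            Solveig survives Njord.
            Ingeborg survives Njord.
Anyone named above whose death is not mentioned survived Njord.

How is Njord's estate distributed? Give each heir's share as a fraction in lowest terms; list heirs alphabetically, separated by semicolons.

There is no surviving spouse, so the entire estate passes to Njord's descendants per stirpes.
The estate is divided into 3 equal shares of 1/3 among Magnus, Hakon, Eirik.
Magnus predeceased; the 1/3 allotted to Magnus's branch passes to Magnus's issue by representation.
The 1/3 is divided into 3 equal shares of 1/9 among Asgeir, Jorunn, Ylva.
Asgeir is living and takes 1/9.
Jorunn predeceased; the 1/9 allotted to Jorunn's branch passes to Jorunn's issue by representation.
The 1/9 is divided into 3 equal shares of 1/27 among Hallvard, Solveig, Ingeborg.
Hallvard is living and takes 1/27.
Solveig is living and takes 1/27.
Ingeborg is living and takes 1/27.
Ylva is living and takes 1/9.
Hakon is living and takes 1/3.
Eirik is living and takes 1/3.

Asgeir 1/9; Eirik 1/3; Hakon 1/3; Hallvard 1/27; Ingeborg 1/27; Solveig 1/27; Ylva 1/9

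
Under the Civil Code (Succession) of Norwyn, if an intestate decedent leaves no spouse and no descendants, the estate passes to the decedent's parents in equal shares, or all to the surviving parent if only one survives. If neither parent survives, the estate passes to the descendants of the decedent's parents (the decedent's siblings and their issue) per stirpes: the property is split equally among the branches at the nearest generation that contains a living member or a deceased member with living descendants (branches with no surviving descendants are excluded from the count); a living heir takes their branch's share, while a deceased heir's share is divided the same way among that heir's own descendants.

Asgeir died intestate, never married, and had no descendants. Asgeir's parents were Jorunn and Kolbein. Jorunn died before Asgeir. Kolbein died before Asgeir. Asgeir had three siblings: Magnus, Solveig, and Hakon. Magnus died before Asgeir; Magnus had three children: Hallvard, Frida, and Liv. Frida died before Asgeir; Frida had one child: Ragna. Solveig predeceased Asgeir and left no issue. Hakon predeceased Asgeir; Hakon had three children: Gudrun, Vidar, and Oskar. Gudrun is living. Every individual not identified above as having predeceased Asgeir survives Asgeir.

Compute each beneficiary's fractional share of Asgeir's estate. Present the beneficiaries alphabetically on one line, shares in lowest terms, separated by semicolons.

Gudrun 1/6; Hallvard 1/6; Liv 1/6; Oskar 1/6; Ragna 1/6; Vidar 1/6

Neither parent survives and there are no descendants, so the estate passes to Asgeir's siblings and their issue per stirpes.
Solveig left no surviving issue, so that branch lapses and is disregarded.
The estate is divided into 2 equal shares of 1/2 among Magnus, Hakon.
Magnus predeceased; the 1/2 allotted to Magnus's branch passes to Magnus's issue by representation.
The 1/2 is divided into 3 equal shares of 1/6 among Hallvard, Frida, Liv.
Hallvard is living and takes 1/6.
Frida predeceased; the 1/6 allotted to Frida's branch passes to Frida's issue by representation.
Ragna is the sole taker at this level and receives the full 1/6.
Liv is living and takes 1/6.
Hakon predeceased; the 1/2 allotted to Hakon's branch passes to Hakon's issue by representation.
The 1/2 is divided into 3 equal shares of 1/6 among Gudrun, Vidar, Oskar.
Gudrun is living and takes 1/6.
Vidar is living and takes 1/6.
Oskar is living and takes 1/6.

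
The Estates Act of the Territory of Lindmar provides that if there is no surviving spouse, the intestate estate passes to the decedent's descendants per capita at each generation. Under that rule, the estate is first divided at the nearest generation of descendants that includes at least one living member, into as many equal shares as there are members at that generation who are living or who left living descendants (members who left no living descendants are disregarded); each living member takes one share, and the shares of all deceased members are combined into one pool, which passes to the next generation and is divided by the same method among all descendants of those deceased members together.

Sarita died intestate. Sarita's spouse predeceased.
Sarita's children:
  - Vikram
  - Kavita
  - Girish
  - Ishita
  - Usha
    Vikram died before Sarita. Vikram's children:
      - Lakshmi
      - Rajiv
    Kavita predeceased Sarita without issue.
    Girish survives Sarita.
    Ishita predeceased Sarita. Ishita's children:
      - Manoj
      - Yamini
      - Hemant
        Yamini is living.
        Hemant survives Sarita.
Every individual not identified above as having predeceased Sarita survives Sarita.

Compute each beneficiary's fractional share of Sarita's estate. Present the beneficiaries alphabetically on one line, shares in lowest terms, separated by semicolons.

There is no surviving spouse, so the entire estate passes to Sarita's descendants per capita at each generation.
At generation 1 (Vikram, Girish, Ishita, Usha) there are 4 shares of (1)/4 = 1/4 each.
Living: Girish and Usha — each takes 1/4.
Deceased: Vikram and Ishita. Their combined 1/2 is pooled and carried to generation 2.
At generation 2 (Lakshmi, Rajiv, Manoj, Yamini, Hemant) there are 5 shares of (1/2)/5 = 1/10 each.
Living: Lakshmi, Rajiv, Manoj, Yamini, and Hemant — each takes 1/10.

Girish 1/4; Hemant 1/10; Lakshmi 1/10; Manoj 1/10; Rajiv 1/10; Usha 1/4; Yamini 1/10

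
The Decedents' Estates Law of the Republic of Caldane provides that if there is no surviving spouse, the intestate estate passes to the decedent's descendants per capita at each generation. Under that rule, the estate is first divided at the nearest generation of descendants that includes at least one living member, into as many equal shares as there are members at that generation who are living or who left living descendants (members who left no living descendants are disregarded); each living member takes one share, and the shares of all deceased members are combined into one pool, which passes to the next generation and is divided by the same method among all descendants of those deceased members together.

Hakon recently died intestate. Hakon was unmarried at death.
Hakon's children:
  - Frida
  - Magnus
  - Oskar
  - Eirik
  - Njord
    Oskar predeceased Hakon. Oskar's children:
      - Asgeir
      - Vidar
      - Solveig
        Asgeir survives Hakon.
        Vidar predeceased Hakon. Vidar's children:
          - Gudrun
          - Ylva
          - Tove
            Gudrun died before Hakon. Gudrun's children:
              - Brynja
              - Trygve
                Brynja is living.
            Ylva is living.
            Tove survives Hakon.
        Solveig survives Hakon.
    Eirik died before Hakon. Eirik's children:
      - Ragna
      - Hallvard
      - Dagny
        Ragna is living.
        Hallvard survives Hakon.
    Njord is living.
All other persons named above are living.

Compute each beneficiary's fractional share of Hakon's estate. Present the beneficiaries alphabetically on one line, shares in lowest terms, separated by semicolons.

There is no surviving spouse, so the entire estate passes to Hakon's descendants per capita at each generation.
At generation 1 (Frida, Magnus, Oskar, Eirik, Njord) there are 5 shares of (1)/5 = 1/5 each.
Living: Frida, Magnus, and Njord — each takes 1/5.
Deceased: Oskar and Eirik. Their combined 2/5 is pooled and carried to generation 2.
At generation 2 (Asgeir, Vidar, Solveig, Ragna, Hallvard, Dagny) there are 6 shares of (2/5)/6 = 1/15 each.
Living: Asgeir, Solveig, Ragna, Hallvard, and Dagny — each takes 1/15.
Deceased: Vidar. That 1/15 share is carried to generation 3.
At generation 3 (Gudrun, Ylva, Tove) there are 3 shares of (1/15)/3 = 1/45 each.
Living: Ylva and Tove — each takes 1/45.
Deceased: Gudrun. That 1/45 share is carried to generation 4.
At generation 4 (Brynja, Trygve) there are 2 shares of (1/45)/2 = 1/90 each.
Living: Brynja and Trygve — each takes 1/90.

Asgeir 1/15; Brynja 1/90; Dagny 1/15; Frida 1/5; Hallvard 1/15; Magnus 1/5; Njord 1/5; Ragna 1/15; Solveig 1/15; Tove 1/45; Trygve 1/90; Ylva 1/45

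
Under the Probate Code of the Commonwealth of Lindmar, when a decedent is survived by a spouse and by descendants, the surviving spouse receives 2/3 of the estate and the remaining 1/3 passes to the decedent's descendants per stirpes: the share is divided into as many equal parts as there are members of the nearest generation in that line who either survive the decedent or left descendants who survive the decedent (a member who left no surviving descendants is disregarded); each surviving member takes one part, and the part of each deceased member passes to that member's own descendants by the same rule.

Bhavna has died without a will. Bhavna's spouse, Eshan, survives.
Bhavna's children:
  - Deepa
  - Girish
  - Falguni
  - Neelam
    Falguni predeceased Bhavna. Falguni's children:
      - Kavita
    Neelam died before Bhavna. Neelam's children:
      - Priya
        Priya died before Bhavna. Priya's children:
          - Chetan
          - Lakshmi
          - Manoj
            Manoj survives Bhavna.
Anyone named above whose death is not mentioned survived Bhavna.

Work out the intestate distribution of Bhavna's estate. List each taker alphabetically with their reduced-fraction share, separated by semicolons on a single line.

Eshan, as surviving spouse, takes 2/3.
The remaining 1/3 passes to Bhavna's descendants per stirpes.
The 1/3 is divided into 4 equal shares of 1/12 among Deepa, Girish, Falguni, Neelam.
Deepa is living and takes 1/12.
Girish is living and takes 1/12.
Falguni predeceased; the 1/12 allotted to Falguni's branch passes to Falguni's issue by representation.
Kavita is the sole taker at this level and receives the full 1/12.
Neelam predeceased; the 1/12 allotted to Neelam's branch passes to Neelam's issue by representation.
Priya's line is the sole branch at this level, so the full 1/12 passes to Priya's issue by representation.
The 1/12 is divided into 3 equal shares of 1/36 among Chetan, Lakshmi, Manoj.
Chetan is living and takes 1/36.
Lakshmi is living and takes 1/36.
Manoj is living and takes 1/36.

Chetan 1/36; Deepa 1/12; Eshan 2/3; Girish 1/12; Kavita 1/12; Lakshmi 1/36; Manoj 1/36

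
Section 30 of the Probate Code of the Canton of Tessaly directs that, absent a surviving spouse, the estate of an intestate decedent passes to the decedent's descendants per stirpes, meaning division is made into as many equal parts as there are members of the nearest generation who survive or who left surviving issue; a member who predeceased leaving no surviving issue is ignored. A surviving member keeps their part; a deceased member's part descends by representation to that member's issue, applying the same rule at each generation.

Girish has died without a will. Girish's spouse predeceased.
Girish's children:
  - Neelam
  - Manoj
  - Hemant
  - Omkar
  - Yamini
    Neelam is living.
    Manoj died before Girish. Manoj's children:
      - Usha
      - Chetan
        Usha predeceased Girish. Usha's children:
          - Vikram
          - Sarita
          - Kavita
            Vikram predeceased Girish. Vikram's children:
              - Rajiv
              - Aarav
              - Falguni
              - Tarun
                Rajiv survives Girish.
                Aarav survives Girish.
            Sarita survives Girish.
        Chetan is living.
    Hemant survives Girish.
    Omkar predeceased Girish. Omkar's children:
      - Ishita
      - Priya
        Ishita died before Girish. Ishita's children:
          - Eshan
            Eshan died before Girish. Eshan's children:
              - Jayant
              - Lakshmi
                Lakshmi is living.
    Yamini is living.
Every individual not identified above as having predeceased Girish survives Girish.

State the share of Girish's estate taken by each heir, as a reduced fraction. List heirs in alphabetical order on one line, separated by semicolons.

Aarav 1/120; Chetan 1/10; Falguni 1/120; Hemant 1/5; Jayant 1/20; Kavita 1/30; Lakshmi 1/20; Neelam 1/5; Priya 1/10; Rajiv 1/120; Sarita 1/30; Tarun 1/120; Yamini 1/5

There is no surviving spouse, so the entire estate passes to Girish's descendants per stirpes.
The estate is divided into 5 equal shares of 1/5 among Neelam, Manoj, Hemant, Omkar, Yamini.
Neelam is living and takes 1/5.
Manoj predeceased; the 1/5 allotted to Manoj's branch passes to Manoj's issue by representation.
The 1/5 is divided into 2 equal shares of 1/10 among Usha, Chetan.
Usha predeceased; the 1/10 allotted to Usha's branch passes to Usha's issue by representation.
The 1/10 is divided into 3 equal shares of 1/30 among Vikram, Sarita, Kavita.
Vikram predeceased; the 1/30 allotted to Vikram's branch passes to Vikram's issue by representation.
The 1/30 is divided into 4 equal shares of 1/120 among Rajiv, Aarav, Falguni, Tarun.
Rajiv is living and takes 1/120.
Aarav is living and takes 1/120.
Falguni is living and takes 1/120.
Tarun is living and takes 1/120.
Sarita is living and takes 1/30.
Kavita is living and takes 1/30.
Chetan is living and takes 1/10.
Hemant is living and takes 1/5.
Omkar predeceased; the 1/5 allotted to Omkar's branch passes to Omkar's issue by representation.
The 1/5 is divided into 2 equal shares of 1/10 among Ishita, Priya.
Ishita predeceased; the 1/10 allotted to Ishita's branch passes to Ishita's issue by representation.
Eshan's line is the sole branch at this level, so the full 1/10 passes to Eshan's issue by representation.
The 1/10 is divided into 2 equal shares of 1/20 among Jayant, Lakshmi.
Jayant is living and takes 1/20.
Lakshmi is living and takes 1/20.
Priya is living and takes 1/10.
Yamini is living and takes 1/5.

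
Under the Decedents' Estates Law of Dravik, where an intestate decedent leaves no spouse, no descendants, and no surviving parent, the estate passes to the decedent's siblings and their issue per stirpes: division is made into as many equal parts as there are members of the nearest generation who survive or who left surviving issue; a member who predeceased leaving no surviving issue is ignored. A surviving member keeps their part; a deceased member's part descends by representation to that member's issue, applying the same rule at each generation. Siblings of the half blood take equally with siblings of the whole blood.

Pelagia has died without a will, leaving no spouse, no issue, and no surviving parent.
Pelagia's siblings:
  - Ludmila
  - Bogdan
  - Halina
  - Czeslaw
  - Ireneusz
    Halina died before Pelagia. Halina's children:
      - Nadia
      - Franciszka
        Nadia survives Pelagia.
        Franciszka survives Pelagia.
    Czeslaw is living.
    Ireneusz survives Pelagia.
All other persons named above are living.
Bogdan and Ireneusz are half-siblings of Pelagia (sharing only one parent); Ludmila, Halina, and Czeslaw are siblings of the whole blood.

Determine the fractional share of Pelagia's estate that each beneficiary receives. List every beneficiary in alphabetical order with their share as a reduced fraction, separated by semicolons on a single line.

No spouse, descendants, or parent survives, so the estate passes to Pelagia's siblings per stirpes.
Half-blood and whole-blood siblings take equally under the stated rule.
The estate is divided into 5 equal shares of 1/5 among Ludmila, Bogdan, Halina, Czeslaw, Ireneusz.
Ludmila is living and takes 1/5.
Bogdan is living and takes 1/5.
Halina predeceased; the 1/5 allotted to Halina's branch passes to Halina's issue by representation.
The 1/5 is divided into 2 equal shares of 1/10 among Nadia, Franciszka.
Nadia is living and takes 1/10.
Franciszka is living and takes 1/10.
Czeslaw is living and takes 1/5.
Ireneusz is living and takes 1/5.

Bogdan 1/5; Czeslaw 1/5; Franciszka 1/10; Ireneusz 1/5; Ludmila 1/5; Nadia 1/10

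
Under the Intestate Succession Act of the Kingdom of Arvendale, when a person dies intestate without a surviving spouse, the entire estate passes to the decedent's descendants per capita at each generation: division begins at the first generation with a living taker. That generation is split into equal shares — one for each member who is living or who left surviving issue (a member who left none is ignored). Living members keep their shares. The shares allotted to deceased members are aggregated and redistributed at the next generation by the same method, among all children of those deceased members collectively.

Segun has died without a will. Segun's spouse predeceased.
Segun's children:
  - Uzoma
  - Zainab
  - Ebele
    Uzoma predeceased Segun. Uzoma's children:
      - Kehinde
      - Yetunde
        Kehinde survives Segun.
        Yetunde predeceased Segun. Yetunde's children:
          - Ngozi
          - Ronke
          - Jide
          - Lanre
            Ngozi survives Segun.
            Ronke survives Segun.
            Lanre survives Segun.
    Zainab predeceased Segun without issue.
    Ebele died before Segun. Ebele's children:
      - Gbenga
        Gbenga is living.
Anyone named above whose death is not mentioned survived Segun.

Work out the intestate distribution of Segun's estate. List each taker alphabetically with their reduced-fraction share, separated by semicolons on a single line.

There is no surviving spouse, so the entire estate passes to Segun's descendants per capita at each generation.
No one at generation 1 (Uzoma, Ebele) is living; moving to the next generation.
At generation 2 (Kehinde, Yetunde, Gbenga) there are 3 shares of (1)/3 = 1/3 each.
Living: Kehinde and Gbenga — each takes 1/3.
Deceased: Yetunde. That 1/3 share is carried to generation 3.
At generation 3 (Ngozi, Ronke, Jide, Lanre) there are 4 shares of (1/3)/4 = 1/12 each.
Living: Ngozi, Ronke, Jide, and Lanre — each takes 1/12.

Gbenga 1/3; Jide 1/12; Kehinde 1/3; Lanre 1/12; Ngozi 1/12; Ronke 1/12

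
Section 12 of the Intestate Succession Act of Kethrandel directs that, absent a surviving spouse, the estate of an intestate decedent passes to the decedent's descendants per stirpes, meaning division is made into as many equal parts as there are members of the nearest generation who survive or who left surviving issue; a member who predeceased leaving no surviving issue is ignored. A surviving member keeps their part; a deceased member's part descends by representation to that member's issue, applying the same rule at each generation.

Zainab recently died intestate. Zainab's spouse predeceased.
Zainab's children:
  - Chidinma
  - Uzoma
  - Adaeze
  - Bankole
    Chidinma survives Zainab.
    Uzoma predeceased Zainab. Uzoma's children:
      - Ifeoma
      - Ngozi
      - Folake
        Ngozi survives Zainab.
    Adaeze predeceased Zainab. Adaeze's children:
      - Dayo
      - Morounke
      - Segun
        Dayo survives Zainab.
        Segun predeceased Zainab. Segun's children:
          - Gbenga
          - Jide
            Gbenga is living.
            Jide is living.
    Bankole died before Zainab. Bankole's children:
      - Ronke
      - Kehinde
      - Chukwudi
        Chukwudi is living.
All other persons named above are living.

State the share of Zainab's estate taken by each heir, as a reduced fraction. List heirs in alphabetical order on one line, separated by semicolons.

Chidinma 1/4; Chukwudi 1/12; Dayo 1/12; Folake 1/12; Gbenga 1/24; Ifeoma 1/12; Jide 1/24; Kehinde 1/12; Morounke 1/12; Ngozi 1/12; Ronke 1/12

There is no surviving spouse, so the entire estate passes to Zainab's descendants per stirpes.
The estate is divided into 4 equal shares of 1/4 among Chidinma, Uzoma, Adaeze, Bankole.
Chidinma is living and takes 1/4.
Uzoma predeceased; the 1/4 allotted to Uzoma's branch passes to Uzoma's issue by representation.
The 1/4 is divided into 3 equal shares of 1/12 among Ifeoma, Ngozi, Folake.
Ifeoma is living and takes 1/12.
Ngozi is living and takes 1/12.
Folake is living and takes 1/12.
Adaeze predeceased; the 1/4 allotted to Adaeze's branch passes to Adaeze's issue by representation.
The 1/4 is divided into 3 equal shares of 1/12 among Dayo, Morounke, Segun.
Dayo is living and takes 1/12.
Morounke is living and takes 1/12.
Segun predeceased; the 1/12 allotted to Segun's branch passes to Segun's issue by representation.
The 1/12 is divided into 2 equal shares of 1/24 among Gbenga, Jide.
Gbenga is living and takes 1/24.
Jide is living and takes 1/24.
Bankole predeceased; the 1/4 allotted to Bankole's branch passes to Bankole's issue by representation.
The 1/4 is divided into 3 equal shares of 1/12 among Ronke, Kehinde, Chukwudi.
Ronke is living and takes 1/12.
Kehinde is living and takes 1/12.
Chukwudi is living and takes 1/12.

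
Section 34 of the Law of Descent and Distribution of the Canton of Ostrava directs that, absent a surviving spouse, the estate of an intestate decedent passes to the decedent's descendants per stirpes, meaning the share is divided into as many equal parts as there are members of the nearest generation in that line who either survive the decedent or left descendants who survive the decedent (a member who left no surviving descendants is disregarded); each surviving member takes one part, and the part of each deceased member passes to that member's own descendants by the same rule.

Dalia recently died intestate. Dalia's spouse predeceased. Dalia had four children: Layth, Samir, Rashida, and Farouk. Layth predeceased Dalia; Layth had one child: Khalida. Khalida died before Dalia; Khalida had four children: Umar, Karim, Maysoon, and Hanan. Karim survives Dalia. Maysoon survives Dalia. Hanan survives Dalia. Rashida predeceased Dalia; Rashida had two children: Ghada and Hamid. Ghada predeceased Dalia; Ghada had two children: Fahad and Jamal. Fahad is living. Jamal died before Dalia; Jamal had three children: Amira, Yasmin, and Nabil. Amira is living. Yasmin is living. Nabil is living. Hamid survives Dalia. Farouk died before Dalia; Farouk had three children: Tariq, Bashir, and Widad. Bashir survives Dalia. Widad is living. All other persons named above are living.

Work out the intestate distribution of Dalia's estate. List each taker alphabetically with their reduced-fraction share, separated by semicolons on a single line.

There is no surviving spouse, so the entire estate passes to Dalia's descendants per stirpes.
The estate is divided into 4 equal shares of 1/4 among Layth, Samir, Rashida, Farouk.
Layth predeceased; the 1/4 allotted to Layth's branch passes to Layth's issue by representation.
Khalida's line is the sole branch at this level, so the full 1/4 passes to Khalida's issue by representation.
The 1/4 is divided into 4 equal shares of 1/16 among Umar, Karim, Maysoon, Hanan.
Umar is living and takes 1/16.
Karim is living and takes 1/16.
Maysoon is living and takes 1/16.
Hanan is living and takes 1/16.
Samir is living and takes 1/4.
Rashida predeceased; the 1/4 allotted to Rashida's branch passes to Rashida's issue by representation.
The 1/4 is divided into 2 equal shares of 1/8 among Ghada, Hamid.
Ghada predeceased; the 1/8 allotted to Ghada's branch passes to Ghada's issue by representation.
The 1/8 is divided into 2 equal shares of 1/16 among Fahad, Jamal.
Fahad is living and takes 1/16.
Jamal predeceased; the 1/16 allotted to Jamal's branch passes to Jamal's issue by representation.
The 1/16 is divided into 3 equal shares of 1/48 among Amira, Yasmin, Nabil.
Amira is living and takes 1/48.
Yasmin is living and takes 1/48.
Nabil is living and takes 1/48.
Hamid is living and takes 1/8.
Farouk predeceased; the 1/4 allotted to Farouk's branch passes to Farouk's issue by representation.
The 1/4 is divided into 3 equal shares of 1/12 among Tariq, Bashir, Widad.
Tariq is living and takes 1/12.
Bashir is living and takes 1/12.
Widad is living and takes 1/12.

Amira 1/48; Bashir 1/12; Fahad 1/16; Hamid 1/8; Hanan 1/16; Karim 1/16; Maysoon 1/16; Nabil 1/48; Samir 1/4; Tariq 1/12; Umar 1/16; Widad 1/12; Yasmin 1/48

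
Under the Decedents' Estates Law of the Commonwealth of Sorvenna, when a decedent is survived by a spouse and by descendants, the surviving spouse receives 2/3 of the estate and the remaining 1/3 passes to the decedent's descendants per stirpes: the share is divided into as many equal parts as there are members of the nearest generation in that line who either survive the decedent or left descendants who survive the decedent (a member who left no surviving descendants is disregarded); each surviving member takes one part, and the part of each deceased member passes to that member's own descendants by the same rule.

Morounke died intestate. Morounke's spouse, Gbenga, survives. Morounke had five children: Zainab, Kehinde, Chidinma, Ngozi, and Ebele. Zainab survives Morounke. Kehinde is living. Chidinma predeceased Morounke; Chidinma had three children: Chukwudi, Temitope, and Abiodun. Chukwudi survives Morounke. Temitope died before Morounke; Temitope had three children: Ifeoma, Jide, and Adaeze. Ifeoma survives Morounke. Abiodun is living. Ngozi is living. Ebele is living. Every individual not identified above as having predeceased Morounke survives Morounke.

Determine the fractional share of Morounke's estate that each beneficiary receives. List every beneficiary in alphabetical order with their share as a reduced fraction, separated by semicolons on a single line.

Gbenga, as surviving spouse, takes 2/3.
The remaining 1/3 passes to Morounke's descendants per stirpes.
The 1/3 is divided into 5 equal shares of 1/15 among Zainab, Kehinde, Chidinma, Ngozi, Ebele.
Zainab is living and takes 1/15.
Kehinde is living and takes 1/15.
Chidinma predeceased; the 1/15 allotted to Chidinma's branch passes to Chidinma's issue by representation.
The 1/15 is divided into 3 equal shares of 1/45 among Chukwudi, Temitope, Abiodun.
Chukwudi is living and takes 1/45.
Temitope predeceased; the 1/45 allotted to Temitope's branch passes to Temitope's issue by representation.
The 1/45 is divided into 3 equal shares of 1/135 among Ifeoma, Jide, Adaeze.
Ifeoma is living and takes 1/135.
Jide is living and takes 1/135.
Adaeze is living and takes 1/135.
Abiodun is living and takes 1/45.
Ngozi is living and takes 1/15.
Ebele is living and takes 1/15.

Abiodun 1/45; Adaeze 1/135; Chukwudi 1/45; Ebele 1/15; Gbenga 2/3; Ifeoma 1/135; Jide 1/135; Kehinde 1/15; Ngozi 1/15; Zainab 1/15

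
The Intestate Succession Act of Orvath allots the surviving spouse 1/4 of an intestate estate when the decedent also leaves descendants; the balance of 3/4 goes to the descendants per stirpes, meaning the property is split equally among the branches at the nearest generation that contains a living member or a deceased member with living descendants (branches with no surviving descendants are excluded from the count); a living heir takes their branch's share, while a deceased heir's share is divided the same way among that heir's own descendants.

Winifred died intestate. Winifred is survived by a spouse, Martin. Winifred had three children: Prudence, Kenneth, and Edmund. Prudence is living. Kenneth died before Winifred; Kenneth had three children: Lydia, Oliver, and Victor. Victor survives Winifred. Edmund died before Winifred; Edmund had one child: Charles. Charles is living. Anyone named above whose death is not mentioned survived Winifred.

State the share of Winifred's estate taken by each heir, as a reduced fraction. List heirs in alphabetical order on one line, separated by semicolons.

Charles 1/4; Lydia 1/12; Martin 1/4; Oliver 1/12; Prudence 1/4; Victor 1/12

Martin, as surviving spouse, takes 1/4.
The remaining 3/4 passes to Winifred's descendants per stirpes.
The 3/4 is divided into 3 equal shares of 1/4 among Prudence, Kenneth, Edmund.
Prudence is living and takes 1/4.
Kenneth predeceased; the 1/4 allotted to Kenneth's branch passes to Kenneth's issue by representation.
The 1/4 is divided into 3 equal shares of 1/12 among Lydia, Oliver, Victor.
Lydia is living and takes 1/12.
Oliver is living and takes 1/12.
Victor is living and takes 1/12.
Edmund predeceased; the 1/4 allotted to Edmund's branch passes to Edmund's issue by representation.
Charles is the sole taker at this level and receives the full 1/4.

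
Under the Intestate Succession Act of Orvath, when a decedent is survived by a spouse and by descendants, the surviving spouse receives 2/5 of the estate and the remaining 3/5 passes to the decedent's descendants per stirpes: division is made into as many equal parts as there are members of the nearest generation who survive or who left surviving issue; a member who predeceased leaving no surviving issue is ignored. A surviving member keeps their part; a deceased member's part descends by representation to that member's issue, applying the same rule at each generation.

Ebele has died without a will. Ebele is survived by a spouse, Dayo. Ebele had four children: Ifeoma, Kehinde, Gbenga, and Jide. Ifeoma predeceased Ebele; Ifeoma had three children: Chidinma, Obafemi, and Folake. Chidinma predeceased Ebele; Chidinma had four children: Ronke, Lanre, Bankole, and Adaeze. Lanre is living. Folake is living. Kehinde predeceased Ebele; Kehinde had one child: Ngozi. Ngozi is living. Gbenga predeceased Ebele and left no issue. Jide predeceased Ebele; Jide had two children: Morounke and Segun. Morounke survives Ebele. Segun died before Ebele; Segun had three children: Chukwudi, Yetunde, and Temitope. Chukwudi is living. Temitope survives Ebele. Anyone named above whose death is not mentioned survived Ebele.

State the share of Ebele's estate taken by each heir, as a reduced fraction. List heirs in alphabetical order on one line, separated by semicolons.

Dayo, as surviving spouse, takes 2/5.
The remaining 3/5 passes to Ebele's descendants per stirpes.
Gbenga left no surviving issue, so that branch lapses and is disregarded.
The 3/5 is divided into 3 equal shares of 1/5 among Ifeoma, Kehinde, Jide.
Ifeoma predeceased; the 1/5 allotted to Ifeoma's branch passes to Ifeoma's issue by representation.
The 1/5 is divided into 3 equal shares of 1/15 among Chidinma, Obafemi, Folake.
Chidinma predeceased; the 1/15 allotted to Chidinma's branch passes to Chidinma's issue by representation.
The 1/15 is divided into 4 equal shares of 1/60 among Ronke, Lanre, Bankole, Adaeze.
Ronke is living and takes 1/60.
Lanre is living and takes 1/60.
Bankole is living and takes 1/60.
Adaeze is living and takes 1/60.
Obafemi is living and takes 1/15.
Folake is living and takes 1/15.
Kehinde predeceased; the 1/5 allotted to Kehinde's branch passes to Kehinde's issue by representation.
Ngozi is the sole taker at this level and receives the full 1/5.
Jide predeceased; the 1/5 allotted to Jide's branch passes to Jide's issue by representation.
The 1/5 is divided into 2 equal shares of 1/10 among Morounke, Segun.
Morounke is living and takes 1/10.
Segun predeceased; the 1/10 allotted to Segun's branch passes to Segun's issue by representation.
The 1/10 is divided into 3 equal shares of 1/30 among Chukwudi, Yetunde, Temitope.
Chukwudi is living and takes 1/30.
Yetunde is living and takes 1/30.
Temitope is living and takes 1/30.

Adaeze 1/60; Bankole 1/60; Chukwudi 1/30; Dayo 2/5; Folake 1/15; Lanre 1/60; Morounke 1/10; Ngozi 1/5; Obafemi 1/15; Ronke 1/60; Temitope 1/30; Yetunde 1/30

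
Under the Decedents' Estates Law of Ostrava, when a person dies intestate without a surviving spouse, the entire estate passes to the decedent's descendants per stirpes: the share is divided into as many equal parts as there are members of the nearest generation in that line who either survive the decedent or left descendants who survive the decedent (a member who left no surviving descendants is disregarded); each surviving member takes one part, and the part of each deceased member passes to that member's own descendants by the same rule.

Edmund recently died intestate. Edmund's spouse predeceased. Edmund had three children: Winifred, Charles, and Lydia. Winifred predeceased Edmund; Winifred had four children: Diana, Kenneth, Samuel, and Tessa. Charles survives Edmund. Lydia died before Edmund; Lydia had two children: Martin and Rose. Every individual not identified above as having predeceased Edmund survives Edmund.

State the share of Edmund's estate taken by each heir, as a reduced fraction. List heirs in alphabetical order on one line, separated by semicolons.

There is no surviving spouse, so the entire estate passes to Edmund's descendants per stirpes.
The estate is divided into 3 equal shares of 1/3 among Winifred, Charles, Lydia.
Winifred predeceased; the 1/3 allotted to Winifred's branch passes to Winifred's issue by representation.
The 1/3 is divided into 4 equal shares of 1/12 among Diana, Kenneth, Samuel, Tessa.
Diana is living and takes 1/12.
Kenneth is living and takes 1/12.
Samuel is living and takes 1/12.
Tessa is living and takes 1/12.
Charles is living and takes 1/3.
Lydia predeceased; the 1/3 allotted to Lydia's branch passes to Lydia's issue by representation.
The 1/3 is divided into 2 equal shares of 1/6 among Martin, Rose.
Martin is living and takes 1/6.
Rose is living and takes 1/6.

Charles 1/3; Diana 1/12; Kenneth 1/12; Martin 1/6; Rose 1/6; Samuel 1/12; Tessa 1/12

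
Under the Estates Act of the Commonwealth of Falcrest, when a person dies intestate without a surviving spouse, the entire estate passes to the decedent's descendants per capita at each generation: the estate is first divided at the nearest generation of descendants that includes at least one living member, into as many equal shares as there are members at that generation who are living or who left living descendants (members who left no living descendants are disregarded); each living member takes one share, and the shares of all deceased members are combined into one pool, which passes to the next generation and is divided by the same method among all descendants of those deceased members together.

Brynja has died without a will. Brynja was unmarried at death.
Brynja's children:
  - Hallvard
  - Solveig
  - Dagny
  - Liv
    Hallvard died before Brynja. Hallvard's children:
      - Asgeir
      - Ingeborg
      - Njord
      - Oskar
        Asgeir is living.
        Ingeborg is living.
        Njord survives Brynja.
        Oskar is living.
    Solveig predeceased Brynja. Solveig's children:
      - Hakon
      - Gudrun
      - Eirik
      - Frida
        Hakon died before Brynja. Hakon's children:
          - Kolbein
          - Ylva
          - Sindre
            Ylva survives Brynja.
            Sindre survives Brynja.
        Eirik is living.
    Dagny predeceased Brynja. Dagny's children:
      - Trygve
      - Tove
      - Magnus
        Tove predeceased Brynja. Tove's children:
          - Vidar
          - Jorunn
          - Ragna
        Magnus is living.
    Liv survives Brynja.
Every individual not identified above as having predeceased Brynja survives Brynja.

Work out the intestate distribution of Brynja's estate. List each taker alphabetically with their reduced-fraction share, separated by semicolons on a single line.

There is no surviving spouse, so the entire estate passes to Brynja's descendants per capita at each generation.
At generation 1 (Hallvard, Solveig, Dagny, Liv) there are 4 shares of (1)/4 = 1/4 each.
Living: Liv — each takes 1/4.
Deceased: Hallvard, Solveig, and Dagny. Their combined 3/4 is pooled and carried to generation 2.
At generation 2 (Asgeir, Ingeborg, Njord, Oskar, Hakon, Gudrun, Eirik, Frida, Trygve, Tove, Magnus) there are 11 shares of (3/4)/11 = 3/44 each.
Living: Asgeir, Ingeborg, Njord, Oskar, Gudrun, Eirik, Frida, Trygve, and Magnus — each takes 3/44.
Deceased: Hakon and Tove. Their combined 3/22 is pooled and carried to generation 3.
At generation 3 (Kolbein, Ylva, Sindre, Vidar, Jorunn, Ragna) there are 6 shares of (3/22)/6 = 1/44 each.
Living: Kolbein, Ylva, Sindre, Vidar, Jorunn, and Ragna — each takes 1/44.

Asgeir 3/44; Eirik 3/44; Frida 3/44; Gudrun 3/44; Ingeborg 3/44; Jorunn 1/44; Kolbein 1/44; Liv 1/4; Magnus 3/44; Njord 3/44; Oskar 3/44; Ragna 1/44; Sindre 1/44; Trygve 3/44; Vidar 1/44; Ylva 1/44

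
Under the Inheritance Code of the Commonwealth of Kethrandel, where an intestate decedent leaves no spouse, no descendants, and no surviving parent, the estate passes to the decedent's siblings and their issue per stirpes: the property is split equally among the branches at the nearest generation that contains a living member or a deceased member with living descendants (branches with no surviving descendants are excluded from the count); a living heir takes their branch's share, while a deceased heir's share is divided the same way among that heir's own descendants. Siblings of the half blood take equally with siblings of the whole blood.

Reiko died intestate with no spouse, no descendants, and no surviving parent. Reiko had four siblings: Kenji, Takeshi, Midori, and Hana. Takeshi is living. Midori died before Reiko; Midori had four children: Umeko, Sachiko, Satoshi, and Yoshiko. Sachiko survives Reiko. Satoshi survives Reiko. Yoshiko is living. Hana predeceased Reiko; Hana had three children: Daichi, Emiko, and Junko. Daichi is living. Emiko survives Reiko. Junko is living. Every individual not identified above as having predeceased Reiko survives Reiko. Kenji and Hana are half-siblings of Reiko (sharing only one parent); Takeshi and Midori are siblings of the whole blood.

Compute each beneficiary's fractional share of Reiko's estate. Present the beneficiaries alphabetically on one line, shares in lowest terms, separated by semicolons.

No spouse, descendants, or parent survives, so the estate passes to Reiko's siblings per stirpes.
Half-blood and whole-blood siblings take equally under the stated rule.
The estate is divided into 4 equal shares of 1/4 among Kenji, Takeshi, Midori, Hana.
Kenji is living and takes 1/4.
Takeshi is living and takes 1/4.
Midori predeceased; the 1/4 allotted to Midori's branch passes to Midori's issue by representation.
The 1/4 is divided into 4 equal shares of 1/16 among Umeko, Sachiko, Satoshi, Yoshiko.
Umeko is living and takes 1/16.
Sachiko is living and takes 1/16.
Satoshi is living and takes 1/16.
Yoshiko is living and takes 1/16.
Hana predeceased; the 1/4 allotted to Hana's branch passes to Hana's issue by representation.
The 1/4 is divided into 3 equal shares of 1/12 among Daichi, Emiko, Junko.
Daichi is living and takes 1/12.
Emiko is living and takes 1/12.
Junko is living and takes 1/12.

Daichi 1/12; Emiko 1/12; Junko 1/12; Kenji 1/4; Sachiko 1/16; Satoshi 1/16; Takeshi 1/4; Umeko 1/16; Yoshiko 1/16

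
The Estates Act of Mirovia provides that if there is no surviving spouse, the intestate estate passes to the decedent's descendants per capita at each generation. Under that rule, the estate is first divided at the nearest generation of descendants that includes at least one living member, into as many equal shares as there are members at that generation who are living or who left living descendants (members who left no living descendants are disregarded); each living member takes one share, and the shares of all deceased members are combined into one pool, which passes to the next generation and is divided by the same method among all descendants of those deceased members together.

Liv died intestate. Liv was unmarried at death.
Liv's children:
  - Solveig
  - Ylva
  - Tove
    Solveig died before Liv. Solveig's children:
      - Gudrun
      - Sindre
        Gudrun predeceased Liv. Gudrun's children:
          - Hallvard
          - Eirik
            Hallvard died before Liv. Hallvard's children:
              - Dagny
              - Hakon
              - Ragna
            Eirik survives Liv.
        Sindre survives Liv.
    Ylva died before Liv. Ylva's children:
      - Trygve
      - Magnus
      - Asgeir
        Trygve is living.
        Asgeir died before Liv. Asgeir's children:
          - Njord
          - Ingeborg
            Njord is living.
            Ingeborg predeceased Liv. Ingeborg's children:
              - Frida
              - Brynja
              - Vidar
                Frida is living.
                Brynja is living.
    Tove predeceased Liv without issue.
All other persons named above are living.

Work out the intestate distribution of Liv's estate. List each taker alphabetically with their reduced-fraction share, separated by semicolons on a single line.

There is no surviving spouse, so the entire estate passes to Liv's descendants per capita at each generation.
No one at generation 1 (Solveig, Ylva) is living; moving to the next generation.
At generation 2 (Gudrun, Sindre, Trygve, Magnus, Asgeir) there are 5 shares of (1)/5 = 1/5 each.
Living: Sindre, Trygve, and Magnus — each takes 1/5.
Deceased: Gudrun and Asgeir. Their combined 2/5 is pooled and carried to generation 3.
At generation 3 (Hallvard, Eirik, Njord, Ingeborg) there are 4 shares of (2/5)/4 = 1/10 each.
Living: Eirik and Njord — each takes 1/10.
Deceased: Hallvard and Ingeborg. Their combined 1/5 is pooled and carried to generation 4.
At generation 4 (Dagny, Hakon, Ragna, Frida, Brynja, Vidar) there are 6 shares of (1/5)/6 = 1/30 each.
Living: Dagny, Hakon, Ragna, Frida, Brynja, and Vidar — each takes 1/30.

Brynja 1/30; Dagny 1/30; Eirik 1/10; Frida 1/30; Hakon 1/30; Magnus 1/5; Njord 1/10; Ragna 1/30; Sindre 1/5; Trygve 1/5; Vidar 1/30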